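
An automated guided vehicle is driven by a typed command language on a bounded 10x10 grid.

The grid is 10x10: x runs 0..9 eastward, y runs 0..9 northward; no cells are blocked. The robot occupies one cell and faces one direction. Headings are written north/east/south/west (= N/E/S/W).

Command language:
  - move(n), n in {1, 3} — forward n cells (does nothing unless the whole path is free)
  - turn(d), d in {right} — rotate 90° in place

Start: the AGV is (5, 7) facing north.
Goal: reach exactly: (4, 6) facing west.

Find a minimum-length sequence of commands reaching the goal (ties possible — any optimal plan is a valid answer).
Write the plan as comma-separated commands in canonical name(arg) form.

turn(right), turn(right), move(1), turn(right), move(1)

initial: (5, 7) facing north
[1] after turn(right): (5, 7) facing east
[2] after turn(right): (5, 7) facing south
[3] after move(1): (5, 6) facing south
[4] after turn(right): (5, 6) facing west
[5] after move(1): (4, 6) facing west
shorter routes all fall short; 5 is best.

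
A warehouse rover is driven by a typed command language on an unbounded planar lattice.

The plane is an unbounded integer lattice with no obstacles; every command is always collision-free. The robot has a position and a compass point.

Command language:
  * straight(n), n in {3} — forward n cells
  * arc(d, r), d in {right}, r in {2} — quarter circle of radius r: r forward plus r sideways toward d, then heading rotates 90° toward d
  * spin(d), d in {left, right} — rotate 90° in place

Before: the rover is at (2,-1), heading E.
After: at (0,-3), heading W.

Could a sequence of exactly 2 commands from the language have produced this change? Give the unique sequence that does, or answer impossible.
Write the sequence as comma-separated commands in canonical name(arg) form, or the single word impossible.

key: cell and facing (now W) both changed — the 2 commands mix motion and turning
t0: at (2,-1), heading E
t=1 spin(right) ⇒ at (2,-1), heading S
t=2 arc(right, 2) ⇒ at (0,-3), heading W
uniquely the one of 16 2-step routes that fits.

spin(right), arc(right, 2)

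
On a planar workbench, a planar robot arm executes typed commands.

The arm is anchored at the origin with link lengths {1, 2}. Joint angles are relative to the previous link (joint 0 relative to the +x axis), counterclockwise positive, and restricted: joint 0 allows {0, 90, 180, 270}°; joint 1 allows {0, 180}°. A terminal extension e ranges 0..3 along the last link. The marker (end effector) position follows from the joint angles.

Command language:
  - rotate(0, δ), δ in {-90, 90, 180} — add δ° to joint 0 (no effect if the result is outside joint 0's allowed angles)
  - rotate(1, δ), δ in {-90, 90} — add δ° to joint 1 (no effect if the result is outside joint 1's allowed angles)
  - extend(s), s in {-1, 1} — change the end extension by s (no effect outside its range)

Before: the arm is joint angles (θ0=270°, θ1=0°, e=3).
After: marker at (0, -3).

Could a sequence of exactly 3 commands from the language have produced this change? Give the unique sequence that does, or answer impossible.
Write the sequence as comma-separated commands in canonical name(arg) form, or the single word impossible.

initial: joint angles (θ0=270°, θ1=0°, e=3)
[1] after extend(-1): joint angles (θ0=270°, θ1=0°, e=2)
[2] after extend(-1): joint angles (θ0=270°, θ1=0°, e=1)
[3] after extend(-1): joint angles (θ0=270°, θ1=0°, e=0)
no rival 3-sequence matches.

extend(-1), extend(-1), extend(-1)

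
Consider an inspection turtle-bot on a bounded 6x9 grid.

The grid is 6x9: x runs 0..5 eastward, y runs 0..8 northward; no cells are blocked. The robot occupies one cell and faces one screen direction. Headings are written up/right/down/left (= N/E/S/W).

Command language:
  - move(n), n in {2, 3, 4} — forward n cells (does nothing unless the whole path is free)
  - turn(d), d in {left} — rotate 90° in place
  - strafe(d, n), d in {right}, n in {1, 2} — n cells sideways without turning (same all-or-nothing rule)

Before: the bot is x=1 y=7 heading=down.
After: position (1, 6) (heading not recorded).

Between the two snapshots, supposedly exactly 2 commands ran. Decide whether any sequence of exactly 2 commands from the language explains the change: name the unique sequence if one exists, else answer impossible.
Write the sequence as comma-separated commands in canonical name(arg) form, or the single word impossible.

turn(left), strafe(right, 1)

key: order matters: swapping turn(left) and strafe(right, 1) lands elsewhere
initial: x=1 y=7 heading=down
[1] after turn(left): x=1 y=7 heading=right
[2] after strafe(right, 1): x=1 y=6 heading=right
uniquely the one of 36 2-step routes that fits.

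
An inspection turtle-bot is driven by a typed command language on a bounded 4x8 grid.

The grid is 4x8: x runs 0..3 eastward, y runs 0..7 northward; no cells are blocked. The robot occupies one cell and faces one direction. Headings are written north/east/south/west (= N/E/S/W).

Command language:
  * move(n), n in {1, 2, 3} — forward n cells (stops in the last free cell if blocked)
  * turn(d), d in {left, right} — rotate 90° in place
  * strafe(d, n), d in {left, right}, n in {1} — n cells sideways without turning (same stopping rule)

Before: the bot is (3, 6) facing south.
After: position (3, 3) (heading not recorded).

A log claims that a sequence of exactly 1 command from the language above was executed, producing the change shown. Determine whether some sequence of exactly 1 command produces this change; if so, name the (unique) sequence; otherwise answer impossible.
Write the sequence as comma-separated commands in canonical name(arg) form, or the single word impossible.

begin: (3, 6) facing south
step 1 (move(3)): (3, 3) facing south
uniquely the one of 7 1-step routes that fits.

move(3)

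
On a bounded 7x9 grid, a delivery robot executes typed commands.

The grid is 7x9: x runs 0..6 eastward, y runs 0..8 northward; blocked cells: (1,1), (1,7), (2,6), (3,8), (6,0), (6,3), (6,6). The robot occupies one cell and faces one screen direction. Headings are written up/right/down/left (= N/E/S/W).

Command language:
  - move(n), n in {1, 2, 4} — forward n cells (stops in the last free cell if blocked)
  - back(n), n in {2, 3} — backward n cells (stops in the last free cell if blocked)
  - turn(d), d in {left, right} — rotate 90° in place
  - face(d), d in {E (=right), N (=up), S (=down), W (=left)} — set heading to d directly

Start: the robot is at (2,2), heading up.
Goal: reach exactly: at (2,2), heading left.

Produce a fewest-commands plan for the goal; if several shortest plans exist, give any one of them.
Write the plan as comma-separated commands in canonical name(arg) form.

face(W)

start: at (2,2), heading up
1. face(W) → at (2,2), heading left
minimal: 1 command(s), checked below 1.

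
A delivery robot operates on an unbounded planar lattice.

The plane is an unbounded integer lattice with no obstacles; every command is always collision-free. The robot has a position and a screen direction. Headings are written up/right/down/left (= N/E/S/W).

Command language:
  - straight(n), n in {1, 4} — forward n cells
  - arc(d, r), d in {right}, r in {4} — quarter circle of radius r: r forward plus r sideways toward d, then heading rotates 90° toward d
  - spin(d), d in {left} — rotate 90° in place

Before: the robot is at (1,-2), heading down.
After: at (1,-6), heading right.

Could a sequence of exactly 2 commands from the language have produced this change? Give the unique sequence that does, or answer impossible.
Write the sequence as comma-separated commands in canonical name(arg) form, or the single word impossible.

key: running spin(left) before straight(4) would end elsewhere — order is forced
initial: at (1,-2), heading down
1. straight(4) → at (1,-6), heading down
2. spin(left) → at (1,-6), heading right
no other 2-command option fits: unique.

straight(4), spin(left)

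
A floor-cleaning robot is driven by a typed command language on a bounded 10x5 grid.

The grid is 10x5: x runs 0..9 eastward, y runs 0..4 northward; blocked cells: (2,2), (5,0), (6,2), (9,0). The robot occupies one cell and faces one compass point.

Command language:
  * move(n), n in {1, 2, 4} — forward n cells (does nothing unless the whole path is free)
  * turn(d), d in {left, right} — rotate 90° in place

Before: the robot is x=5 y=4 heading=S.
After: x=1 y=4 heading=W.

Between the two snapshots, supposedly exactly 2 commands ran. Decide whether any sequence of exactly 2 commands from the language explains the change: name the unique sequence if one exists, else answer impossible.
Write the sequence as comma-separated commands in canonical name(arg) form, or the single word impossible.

key: order matters: swapping turn(right) and move(4) lands elsewhere
begin: x=5 y=4 heading=S
1. turn(right) → x=5 y=4 heading=W
2. move(4) → x=1 y=4 heading=W
no rival 2-sequence matches.

turn(right), move(4)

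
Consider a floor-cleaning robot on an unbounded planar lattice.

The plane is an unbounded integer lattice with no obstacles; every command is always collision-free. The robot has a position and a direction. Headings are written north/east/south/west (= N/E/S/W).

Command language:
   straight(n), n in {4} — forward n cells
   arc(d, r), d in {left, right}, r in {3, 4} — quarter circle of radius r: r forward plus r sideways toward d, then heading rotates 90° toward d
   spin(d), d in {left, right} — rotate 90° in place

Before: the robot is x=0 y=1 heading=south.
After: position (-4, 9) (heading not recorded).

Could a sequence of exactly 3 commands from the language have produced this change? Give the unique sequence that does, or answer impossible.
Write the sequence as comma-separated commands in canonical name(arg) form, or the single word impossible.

spin(right), arc(right, 4), straight(4)

key: order matters: swapping spin(right) and straight(4) lands elsewhere
initial: x=0 y=1 heading=south
t=1 spin(right) ⇒ x=0 y=1 heading=west
t=2 arc(right, 4) ⇒ x=-4 y=5 heading=north
t=3 straight(4) ⇒ x=-4 y=9 heading=north
no rival 3-sequence matches.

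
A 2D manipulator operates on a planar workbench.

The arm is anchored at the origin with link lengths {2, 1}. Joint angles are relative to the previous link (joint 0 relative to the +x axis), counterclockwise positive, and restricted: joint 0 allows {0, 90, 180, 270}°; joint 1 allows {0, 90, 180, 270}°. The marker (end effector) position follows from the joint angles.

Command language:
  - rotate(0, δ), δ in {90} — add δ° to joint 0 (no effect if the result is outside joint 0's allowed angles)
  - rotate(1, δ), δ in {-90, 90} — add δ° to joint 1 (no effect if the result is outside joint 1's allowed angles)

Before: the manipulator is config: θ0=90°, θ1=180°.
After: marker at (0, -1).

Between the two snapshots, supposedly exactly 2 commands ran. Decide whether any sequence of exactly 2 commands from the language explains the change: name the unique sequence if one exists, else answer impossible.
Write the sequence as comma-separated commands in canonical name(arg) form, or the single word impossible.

t0: config: θ0=90°, θ1=180°
1. rotate(0, 90) → config: θ0=180°, θ1=180°
2. rotate(0, 90) → config: θ0=270°, θ1=180°
no rival 2-sequence matches.

rotate(0, 90), rotate(0, 90)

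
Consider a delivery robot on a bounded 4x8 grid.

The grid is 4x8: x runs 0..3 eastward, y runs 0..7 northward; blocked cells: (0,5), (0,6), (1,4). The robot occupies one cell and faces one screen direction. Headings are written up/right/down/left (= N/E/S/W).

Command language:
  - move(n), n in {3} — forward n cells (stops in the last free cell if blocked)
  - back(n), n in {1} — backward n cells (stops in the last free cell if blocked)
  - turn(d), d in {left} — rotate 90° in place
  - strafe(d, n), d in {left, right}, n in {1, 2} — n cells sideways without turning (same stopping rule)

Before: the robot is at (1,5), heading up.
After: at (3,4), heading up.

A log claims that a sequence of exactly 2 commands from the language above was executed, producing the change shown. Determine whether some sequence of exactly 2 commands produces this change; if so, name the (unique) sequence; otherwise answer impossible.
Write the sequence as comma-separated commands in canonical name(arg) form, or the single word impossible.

key: still facing N at the end — nothing in the sequence rotates
begin: at (1,5), heading up
1. strafe(right, 2) → at (3,5), heading up
2. back(1) → at (3,4), heading up
no rival 2-sequence matches.

strafe(right, 2), back(1)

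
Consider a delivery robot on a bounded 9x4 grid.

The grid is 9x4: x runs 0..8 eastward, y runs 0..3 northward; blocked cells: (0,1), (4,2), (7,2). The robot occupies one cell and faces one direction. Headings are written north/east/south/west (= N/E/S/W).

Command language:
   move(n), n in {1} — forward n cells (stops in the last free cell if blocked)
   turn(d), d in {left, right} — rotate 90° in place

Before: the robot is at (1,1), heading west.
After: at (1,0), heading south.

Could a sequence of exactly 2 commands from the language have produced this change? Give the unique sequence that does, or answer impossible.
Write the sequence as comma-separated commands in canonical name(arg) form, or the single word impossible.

turn(left), move(1)

key: order matters: swapping turn(left) and move(1) lands elsewhere
begin: at (1,1), heading west
[1] after turn(left): at (1,1), heading south
[2] after move(1): at (1,0), heading south
all 9 alternatives checked — unique.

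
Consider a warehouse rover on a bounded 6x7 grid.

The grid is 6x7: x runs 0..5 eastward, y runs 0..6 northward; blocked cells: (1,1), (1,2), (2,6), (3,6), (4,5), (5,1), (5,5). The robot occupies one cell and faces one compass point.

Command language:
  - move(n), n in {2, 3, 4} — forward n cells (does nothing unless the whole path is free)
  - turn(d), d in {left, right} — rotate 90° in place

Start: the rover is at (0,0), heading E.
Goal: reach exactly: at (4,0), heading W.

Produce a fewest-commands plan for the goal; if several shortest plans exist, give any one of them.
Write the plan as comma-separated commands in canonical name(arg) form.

move(4), turn(left), turn(left)

begin: at (0,0), heading E
step 1 (move(4)): at (4,0), heading E
step 2 (turn(left)): at (4,0), heading N
step 3 (turn(left)): at (4,0), heading W
shorter routes all fall short; 3 is best.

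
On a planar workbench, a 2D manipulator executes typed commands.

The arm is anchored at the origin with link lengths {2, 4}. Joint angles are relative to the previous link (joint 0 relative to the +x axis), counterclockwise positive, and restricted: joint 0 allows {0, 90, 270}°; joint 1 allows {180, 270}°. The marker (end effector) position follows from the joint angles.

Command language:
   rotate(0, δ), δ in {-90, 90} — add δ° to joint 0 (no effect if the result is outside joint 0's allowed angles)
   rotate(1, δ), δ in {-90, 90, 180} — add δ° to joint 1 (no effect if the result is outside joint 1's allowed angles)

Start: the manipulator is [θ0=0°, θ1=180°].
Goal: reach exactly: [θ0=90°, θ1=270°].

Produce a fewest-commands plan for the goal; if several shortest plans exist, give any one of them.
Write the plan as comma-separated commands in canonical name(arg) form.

rotate(0, 90), rotate(1, 90)

t0: [θ0=0°, θ1=180°]
[1] after rotate(0, 90): [θ0=90°, θ1=180°]
[2] after rotate(1, 90): [θ0=90°, θ1=270°]
minimal: 2 command(s), checked below 2.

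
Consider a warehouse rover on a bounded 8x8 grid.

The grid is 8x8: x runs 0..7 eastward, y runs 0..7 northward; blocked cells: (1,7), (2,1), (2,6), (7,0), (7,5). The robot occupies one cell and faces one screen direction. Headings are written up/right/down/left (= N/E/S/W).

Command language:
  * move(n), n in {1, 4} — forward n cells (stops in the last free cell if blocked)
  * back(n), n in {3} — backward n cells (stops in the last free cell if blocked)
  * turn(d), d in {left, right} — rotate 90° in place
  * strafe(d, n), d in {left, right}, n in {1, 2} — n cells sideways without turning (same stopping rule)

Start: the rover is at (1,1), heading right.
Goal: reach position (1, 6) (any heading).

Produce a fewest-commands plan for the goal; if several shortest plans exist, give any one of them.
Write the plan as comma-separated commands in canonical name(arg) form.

turn(right), back(3), back(3)

start: at (1,1), heading right
1. turn(right) → at (1,1), heading down
2. back(3) → at (1,4), heading down
3. back(3) → at (1,6), heading down
no 2-step plan works, so 3 is optimal.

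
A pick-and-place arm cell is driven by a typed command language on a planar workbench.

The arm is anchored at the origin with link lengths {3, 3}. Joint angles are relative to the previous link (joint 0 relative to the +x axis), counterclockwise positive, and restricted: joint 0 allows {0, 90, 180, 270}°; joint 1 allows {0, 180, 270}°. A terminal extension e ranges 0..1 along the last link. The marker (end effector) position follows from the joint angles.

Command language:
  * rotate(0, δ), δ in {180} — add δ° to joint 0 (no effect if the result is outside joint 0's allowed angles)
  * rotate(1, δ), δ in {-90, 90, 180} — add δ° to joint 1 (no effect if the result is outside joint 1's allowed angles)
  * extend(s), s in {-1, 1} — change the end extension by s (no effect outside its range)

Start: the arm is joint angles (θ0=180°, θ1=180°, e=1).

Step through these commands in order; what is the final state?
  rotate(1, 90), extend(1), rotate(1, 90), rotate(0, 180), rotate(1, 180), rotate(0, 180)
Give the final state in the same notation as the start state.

from: joint angles (θ0=180°, θ1=180°, e=1)
[1] after rotate(1, 90): joint angles (θ0=180°, θ1=270°, e=1)
[2] after extend(1): joint angles (θ0=180°, θ1=270°, e=1)
[3] after rotate(1, 90): joint angles (θ0=180°, θ1=0°, e=1)
[4] after rotate(0, 180): joint angles (θ0=0°, θ1=0°, e=1)
[5] after rotate(1, 180): joint angles (θ0=0°, θ1=180°, e=1)
[6] after rotate(0, 180): joint angles (θ0=180°, θ1=180°, e=1)

joint angles (θ0=180°, θ1=180°, e=1)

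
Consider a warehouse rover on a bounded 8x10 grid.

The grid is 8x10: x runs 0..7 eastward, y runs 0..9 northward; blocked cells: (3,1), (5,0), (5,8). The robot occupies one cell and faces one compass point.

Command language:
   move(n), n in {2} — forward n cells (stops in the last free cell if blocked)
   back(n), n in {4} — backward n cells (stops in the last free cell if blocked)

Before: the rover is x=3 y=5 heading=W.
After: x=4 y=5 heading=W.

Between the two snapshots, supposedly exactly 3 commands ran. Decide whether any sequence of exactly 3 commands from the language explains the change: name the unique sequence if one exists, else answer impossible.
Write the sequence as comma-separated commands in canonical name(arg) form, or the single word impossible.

key: still facing W at the end — nothing in the sequence rotates
begin: x=3 y=5 heading=W
t=1 move(2) ⇒ x=1 y=5 heading=W
t=2 move(2) ⇒ x=0 y=5 heading=W
t=3 back(4) ⇒ x=4 y=5 heading=W
uniquely the one of 8 3-step routes that fits.

move(2), move(2), back(4)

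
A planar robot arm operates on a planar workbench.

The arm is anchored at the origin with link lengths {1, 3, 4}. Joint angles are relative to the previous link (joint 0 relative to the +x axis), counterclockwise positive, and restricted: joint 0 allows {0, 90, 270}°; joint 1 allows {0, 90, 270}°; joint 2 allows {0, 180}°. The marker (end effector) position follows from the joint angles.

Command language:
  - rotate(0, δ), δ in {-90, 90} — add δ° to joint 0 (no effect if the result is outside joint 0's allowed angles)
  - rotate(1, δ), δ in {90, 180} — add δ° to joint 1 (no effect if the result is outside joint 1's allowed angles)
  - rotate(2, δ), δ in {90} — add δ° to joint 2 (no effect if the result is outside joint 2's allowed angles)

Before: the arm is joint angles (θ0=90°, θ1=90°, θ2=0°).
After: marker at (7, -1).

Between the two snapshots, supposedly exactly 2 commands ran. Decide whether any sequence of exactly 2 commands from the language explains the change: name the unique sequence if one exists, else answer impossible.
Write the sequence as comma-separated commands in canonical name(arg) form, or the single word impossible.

t0: joint angles (θ0=90°, θ1=90°, θ2=0°)
1. rotate(0, -90) → joint angles (θ0=0°, θ1=90°, θ2=0°)
2. rotate(0, -90) → joint angles (θ0=270°, θ1=90°, θ2=0°)
no rival 2-sequence matches.

rotate(0, -90), rotate(0, -90)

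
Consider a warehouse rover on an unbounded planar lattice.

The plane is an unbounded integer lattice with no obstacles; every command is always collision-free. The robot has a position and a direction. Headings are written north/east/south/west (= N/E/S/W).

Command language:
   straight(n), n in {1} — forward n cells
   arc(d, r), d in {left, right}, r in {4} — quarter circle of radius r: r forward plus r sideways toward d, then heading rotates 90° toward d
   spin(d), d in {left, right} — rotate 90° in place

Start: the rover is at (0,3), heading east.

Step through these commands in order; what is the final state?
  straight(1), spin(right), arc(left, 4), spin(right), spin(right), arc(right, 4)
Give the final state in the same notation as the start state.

at (1,3), heading north

begin: at (0,3), heading east
t=1 straight(1) ⇒ at (1,3), heading east
t=2 spin(right) ⇒ at (1,3), heading south
t=3 arc(left, 4) ⇒ at (5,-1), heading east
t=4 spin(right) ⇒ at (5,-1), heading south
t=5 spin(right) ⇒ at (5,-1), heading west
t=6 arc(right, 4) ⇒ at (1,3), heading north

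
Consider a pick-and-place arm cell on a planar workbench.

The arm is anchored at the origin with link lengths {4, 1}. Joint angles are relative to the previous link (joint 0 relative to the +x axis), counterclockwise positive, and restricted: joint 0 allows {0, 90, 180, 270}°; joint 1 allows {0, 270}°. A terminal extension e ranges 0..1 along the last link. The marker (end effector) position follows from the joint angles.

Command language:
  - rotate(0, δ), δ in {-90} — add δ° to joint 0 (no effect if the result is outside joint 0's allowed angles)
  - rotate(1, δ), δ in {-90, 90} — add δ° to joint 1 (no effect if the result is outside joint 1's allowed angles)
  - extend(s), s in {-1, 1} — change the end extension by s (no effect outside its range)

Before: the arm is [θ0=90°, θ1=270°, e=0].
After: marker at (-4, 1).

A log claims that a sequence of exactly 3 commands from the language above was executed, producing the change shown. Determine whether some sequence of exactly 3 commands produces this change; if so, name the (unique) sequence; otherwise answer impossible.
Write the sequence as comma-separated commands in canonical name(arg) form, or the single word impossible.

t0: [θ0=90°, θ1=270°, e=0]
1. rotate(0, -90) → [θ0=0°, θ1=270°, e=0]
2. rotate(0, -90) → [θ0=270°, θ1=270°, e=0]
3. rotate(0, -90) → [θ0=180°, θ1=270°, e=0]
no rival 3-sequence matches.

rotate(0, -90), rotate(0, -90), rotate(0, -90)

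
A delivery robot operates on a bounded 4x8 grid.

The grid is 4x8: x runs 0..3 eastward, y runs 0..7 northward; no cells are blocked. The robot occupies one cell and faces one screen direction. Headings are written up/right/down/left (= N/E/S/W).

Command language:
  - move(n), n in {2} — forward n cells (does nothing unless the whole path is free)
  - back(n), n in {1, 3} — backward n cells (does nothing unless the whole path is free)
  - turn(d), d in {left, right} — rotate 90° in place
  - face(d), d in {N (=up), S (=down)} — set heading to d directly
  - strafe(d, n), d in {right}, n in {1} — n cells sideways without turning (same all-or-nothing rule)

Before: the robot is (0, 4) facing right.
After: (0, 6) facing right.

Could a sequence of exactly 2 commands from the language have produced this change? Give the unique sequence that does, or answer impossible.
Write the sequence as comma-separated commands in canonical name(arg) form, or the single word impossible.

impossible

all 64 sequences checked — none match.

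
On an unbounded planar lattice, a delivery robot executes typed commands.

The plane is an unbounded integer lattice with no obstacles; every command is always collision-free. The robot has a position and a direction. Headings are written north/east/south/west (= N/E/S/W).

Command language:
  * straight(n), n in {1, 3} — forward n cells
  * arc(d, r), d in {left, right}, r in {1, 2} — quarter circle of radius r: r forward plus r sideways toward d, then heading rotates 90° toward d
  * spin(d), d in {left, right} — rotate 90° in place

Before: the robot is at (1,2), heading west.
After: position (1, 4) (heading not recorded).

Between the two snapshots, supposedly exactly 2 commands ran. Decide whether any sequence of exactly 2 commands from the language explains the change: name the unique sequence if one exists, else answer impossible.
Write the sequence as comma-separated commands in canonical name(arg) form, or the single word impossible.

arc(right, 1), arc(right, 1)

t0: at (1,2), heading west
step 1 (arc(right, 1)): at (0,3), heading north
step 2 (arc(right, 1)): at (1,4), heading east
no other 2-command option fits: unique.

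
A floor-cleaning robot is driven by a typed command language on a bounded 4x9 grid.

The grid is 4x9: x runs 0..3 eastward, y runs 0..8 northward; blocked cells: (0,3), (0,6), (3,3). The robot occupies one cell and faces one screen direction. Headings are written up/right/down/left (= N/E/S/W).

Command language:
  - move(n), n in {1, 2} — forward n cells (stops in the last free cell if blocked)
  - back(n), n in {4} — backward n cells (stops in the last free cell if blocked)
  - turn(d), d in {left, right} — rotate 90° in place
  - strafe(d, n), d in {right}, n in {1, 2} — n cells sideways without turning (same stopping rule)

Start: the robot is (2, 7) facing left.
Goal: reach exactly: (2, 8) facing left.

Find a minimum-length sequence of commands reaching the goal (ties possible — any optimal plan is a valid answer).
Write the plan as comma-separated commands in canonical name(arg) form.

strafe(right, 2)

begin: (2, 7) facing left
[1] after strafe(right, 2): (2, 8) facing left
shorter routes all fall short; 1 is best.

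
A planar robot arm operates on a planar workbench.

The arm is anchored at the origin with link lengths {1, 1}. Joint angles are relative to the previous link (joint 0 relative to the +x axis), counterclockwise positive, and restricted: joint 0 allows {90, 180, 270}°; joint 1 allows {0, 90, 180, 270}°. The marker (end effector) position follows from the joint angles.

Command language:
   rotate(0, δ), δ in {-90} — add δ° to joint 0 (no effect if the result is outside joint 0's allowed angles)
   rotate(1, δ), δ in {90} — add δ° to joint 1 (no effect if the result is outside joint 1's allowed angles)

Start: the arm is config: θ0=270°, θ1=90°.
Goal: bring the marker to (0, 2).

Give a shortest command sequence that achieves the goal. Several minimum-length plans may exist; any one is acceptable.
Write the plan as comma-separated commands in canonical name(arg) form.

rotate(0, -90), rotate(0, -90), rotate(1, 90), rotate(1, 90), rotate(1, 90)

start: config: θ0=270°, θ1=90°
[1] after rotate(0, -90): config: θ0=180°, θ1=90°
[2] after rotate(0, -90): config: θ0=90°, θ1=90°
[3] after rotate(1, 90): config: θ0=90°, θ1=180°
[4] after rotate(1, 90): config: θ0=90°, θ1=270°
[5] after rotate(1, 90): config: θ0=90°, θ1=0°
minimal: 5 command(s), checked below 5.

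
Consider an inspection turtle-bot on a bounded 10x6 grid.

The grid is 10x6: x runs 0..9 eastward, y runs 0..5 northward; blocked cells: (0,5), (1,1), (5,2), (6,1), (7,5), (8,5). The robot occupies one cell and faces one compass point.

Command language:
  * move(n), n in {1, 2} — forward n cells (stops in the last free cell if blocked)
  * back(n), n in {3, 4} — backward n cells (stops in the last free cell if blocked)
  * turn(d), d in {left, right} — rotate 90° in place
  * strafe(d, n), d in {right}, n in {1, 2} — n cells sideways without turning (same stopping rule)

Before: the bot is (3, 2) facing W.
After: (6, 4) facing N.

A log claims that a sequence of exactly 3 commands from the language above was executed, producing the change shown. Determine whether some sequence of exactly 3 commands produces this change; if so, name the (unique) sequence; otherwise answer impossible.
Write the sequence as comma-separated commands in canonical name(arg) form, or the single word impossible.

key: position moved to (6,4) AND the heading swung to N — translation plus rotation needed
start: (3, 2) facing W
t=1 strafe(right, 2) ⇒ (3, 4) facing W
t=2 back(3) ⇒ (6, 4) facing W
t=3 turn(right) ⇒ (6, 4) facing N
uniquely the one of 512 3-step routes that fits.

strafe(right, 2), back(3), turn(right)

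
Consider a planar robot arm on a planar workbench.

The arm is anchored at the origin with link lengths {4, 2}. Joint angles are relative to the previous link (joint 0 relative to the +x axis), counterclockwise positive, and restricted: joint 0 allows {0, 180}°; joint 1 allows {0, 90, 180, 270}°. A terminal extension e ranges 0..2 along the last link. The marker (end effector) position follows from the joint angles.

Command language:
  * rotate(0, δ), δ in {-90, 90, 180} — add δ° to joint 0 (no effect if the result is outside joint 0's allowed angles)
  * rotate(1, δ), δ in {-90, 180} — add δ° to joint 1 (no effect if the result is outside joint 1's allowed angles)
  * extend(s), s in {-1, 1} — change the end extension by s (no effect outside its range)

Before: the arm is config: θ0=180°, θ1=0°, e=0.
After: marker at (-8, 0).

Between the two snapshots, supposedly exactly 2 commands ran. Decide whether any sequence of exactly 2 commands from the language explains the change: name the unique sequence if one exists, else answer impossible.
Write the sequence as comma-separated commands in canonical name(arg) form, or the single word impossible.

extend(1), extend(1)

t0: config: θ0=180°, θ1=0°, e=0
1. extend(1) → config: θ0=180°, θ1=0°, e=1
2. extend(1) → config: θ0=180°, θ1=0°, e=2
no rival 2-sequence matches.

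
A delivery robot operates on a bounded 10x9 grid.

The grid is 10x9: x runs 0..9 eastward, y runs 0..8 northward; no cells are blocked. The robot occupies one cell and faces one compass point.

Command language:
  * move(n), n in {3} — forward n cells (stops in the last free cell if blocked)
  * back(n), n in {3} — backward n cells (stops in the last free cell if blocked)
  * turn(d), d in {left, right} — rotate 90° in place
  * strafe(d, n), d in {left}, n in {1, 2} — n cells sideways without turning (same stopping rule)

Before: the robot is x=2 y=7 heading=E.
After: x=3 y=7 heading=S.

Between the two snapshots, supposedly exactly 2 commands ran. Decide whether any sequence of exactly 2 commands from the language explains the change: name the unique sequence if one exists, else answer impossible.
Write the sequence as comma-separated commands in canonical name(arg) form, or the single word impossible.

turn(right), strafe(left, 1)

key: cell and facing (now S) both changed — the 2 commands mix motion and turning
initial: x=2 y=7 heading=E
1. turn(right) → x=2 y=7 heading=S
2. strafe(left, 1) → x=3 y=7 heading=S
no rival 2-sequence matches.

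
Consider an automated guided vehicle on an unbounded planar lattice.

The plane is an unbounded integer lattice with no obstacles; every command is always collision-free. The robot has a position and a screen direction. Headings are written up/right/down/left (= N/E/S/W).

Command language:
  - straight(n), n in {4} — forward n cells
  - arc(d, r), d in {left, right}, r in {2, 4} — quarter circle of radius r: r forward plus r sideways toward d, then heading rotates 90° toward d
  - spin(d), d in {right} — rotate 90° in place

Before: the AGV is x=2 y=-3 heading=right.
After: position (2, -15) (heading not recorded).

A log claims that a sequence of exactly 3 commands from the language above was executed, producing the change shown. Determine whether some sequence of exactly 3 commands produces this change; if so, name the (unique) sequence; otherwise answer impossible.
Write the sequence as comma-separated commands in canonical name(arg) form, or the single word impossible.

t0: x=2 y=-3 heading=right
t=1 arc(right, 4) ⇒ x=6 y=-7 heading=down
t=2 straight(4) ⇒ x=6 y=-11 heading=down
t=3 arc(right, 4) ⇒ x=2 y=-15 heading=left
no other 3-command option fits: unique.

arc(right, 4), straight(4), arc(right, 4)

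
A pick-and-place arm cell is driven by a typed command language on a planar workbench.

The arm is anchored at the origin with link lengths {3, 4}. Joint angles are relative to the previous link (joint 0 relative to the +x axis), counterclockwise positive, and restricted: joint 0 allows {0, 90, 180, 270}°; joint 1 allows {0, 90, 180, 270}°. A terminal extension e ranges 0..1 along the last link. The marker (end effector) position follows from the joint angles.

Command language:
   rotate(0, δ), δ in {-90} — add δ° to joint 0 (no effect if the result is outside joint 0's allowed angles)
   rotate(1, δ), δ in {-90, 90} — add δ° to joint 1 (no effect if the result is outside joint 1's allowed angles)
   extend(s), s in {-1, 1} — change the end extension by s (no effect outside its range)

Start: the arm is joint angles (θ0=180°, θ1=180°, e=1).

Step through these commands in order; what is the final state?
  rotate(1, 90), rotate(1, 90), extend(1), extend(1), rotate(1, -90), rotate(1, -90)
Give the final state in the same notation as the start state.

initial: joint angles (θ0=180°, θ1=180°, e=1)
1. rotate(1, 90) → joint angles (θ0=180°, θ1=270°, e=1)
2. rotate(1, 90) → joint angles (θ0=180°, θ1=0°, e=1)
3. extend(1) → joint angles (θ0=180°, θ1=0°, e=1)
4. extend(1) → joint angles (θ0=180°, θ1=0°, e=1)
5. rotate(1, -90) → joint angles (θ0=180°, θ1=270°, e=1)
6. rotate(1, -90) → joint angles (θ0=180°, θ1=180°, e=1)

joint angles (θ0=180°, θ1=180°, e=1)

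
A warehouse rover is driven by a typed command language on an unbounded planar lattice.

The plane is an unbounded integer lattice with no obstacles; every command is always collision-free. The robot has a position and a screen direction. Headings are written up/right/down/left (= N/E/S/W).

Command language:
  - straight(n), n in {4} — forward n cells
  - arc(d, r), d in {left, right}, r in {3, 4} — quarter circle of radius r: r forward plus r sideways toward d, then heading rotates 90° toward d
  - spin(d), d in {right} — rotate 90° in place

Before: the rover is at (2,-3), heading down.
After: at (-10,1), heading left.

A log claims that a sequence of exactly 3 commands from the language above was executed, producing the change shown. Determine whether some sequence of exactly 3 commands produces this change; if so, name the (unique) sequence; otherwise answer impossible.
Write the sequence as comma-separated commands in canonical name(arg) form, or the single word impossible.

arc(right, 4), arc(right, 4), arc(left, 4)

key: running arc(left, 4) before arc(right, 4) would end elsewhere — order is forced
start: at (2,-3), heading down
step 1 (arc(right, 4)): at (-2,-7), heading left
step 2 (arc(right, 4)): at (-6,-3), heading up
step 3 (arc(left, 4)): at (-10,1), heading left
uniquely the one of 216 3-step routes that fits.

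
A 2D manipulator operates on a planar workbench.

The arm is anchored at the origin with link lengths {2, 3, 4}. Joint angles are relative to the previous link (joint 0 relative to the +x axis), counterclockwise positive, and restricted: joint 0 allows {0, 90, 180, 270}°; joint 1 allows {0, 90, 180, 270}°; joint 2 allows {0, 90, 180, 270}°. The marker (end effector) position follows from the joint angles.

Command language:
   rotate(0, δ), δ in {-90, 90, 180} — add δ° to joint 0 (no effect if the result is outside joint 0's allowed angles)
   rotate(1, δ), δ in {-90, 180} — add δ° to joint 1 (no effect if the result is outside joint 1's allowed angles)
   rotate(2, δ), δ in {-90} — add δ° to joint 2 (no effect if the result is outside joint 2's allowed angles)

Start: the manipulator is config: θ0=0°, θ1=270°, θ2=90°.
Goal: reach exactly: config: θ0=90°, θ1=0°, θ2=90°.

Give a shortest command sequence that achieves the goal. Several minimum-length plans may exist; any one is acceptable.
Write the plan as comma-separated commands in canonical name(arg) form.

t0: config: θ0=0°, θ1=270°, θ2=90°
t=1 rotate(0, 90) ⇒ config: θ0=90°, θ1=270°, θ2=90°
t=2 rotate(1, -90) ⇒ config: θ0=90°, θ1=180°, θ2=90°
t=3 rotate(1, 180) ⇒ config: θ0=90°, θ1=0°, θ2=90°
minimal: 3 command(s), checked below 3.

rotate(0, 90), rotate(1, -90), rotate(1, 180)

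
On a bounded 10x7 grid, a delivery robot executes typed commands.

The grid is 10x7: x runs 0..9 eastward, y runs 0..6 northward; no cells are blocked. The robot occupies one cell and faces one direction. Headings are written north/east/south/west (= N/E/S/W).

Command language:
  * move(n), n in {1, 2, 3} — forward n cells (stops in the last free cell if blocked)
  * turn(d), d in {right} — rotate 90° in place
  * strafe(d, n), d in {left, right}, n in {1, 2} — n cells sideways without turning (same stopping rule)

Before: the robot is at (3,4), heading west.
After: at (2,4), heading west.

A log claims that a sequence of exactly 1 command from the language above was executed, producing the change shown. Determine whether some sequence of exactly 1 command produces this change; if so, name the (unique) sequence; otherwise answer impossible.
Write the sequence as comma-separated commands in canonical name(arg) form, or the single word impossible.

key: still facing W — the one step turns nothing
initial: at (3,4), heading west
step 1 (move(1)): at (2,4), heading west
no other 1-command option fits: unique.

move(1)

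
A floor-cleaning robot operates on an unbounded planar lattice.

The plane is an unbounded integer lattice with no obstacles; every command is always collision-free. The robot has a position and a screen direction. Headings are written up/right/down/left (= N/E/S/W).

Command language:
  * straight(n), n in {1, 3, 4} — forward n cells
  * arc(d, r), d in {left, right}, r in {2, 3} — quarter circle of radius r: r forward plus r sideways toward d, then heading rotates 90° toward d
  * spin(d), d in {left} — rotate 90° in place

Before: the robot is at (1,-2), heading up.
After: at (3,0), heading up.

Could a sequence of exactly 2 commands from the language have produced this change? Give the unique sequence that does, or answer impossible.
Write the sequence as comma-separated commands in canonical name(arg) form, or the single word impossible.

key: running spin(left) before arc(right, 2) would end elsewhere — order is forced
from: at (1,-2), heading up
1. arc(right, 2) → at (3,0), heading right
2. spin(left) → at (3,0), heading up
uniquely the one of 64 2-step routes that fits.

arc(right, 2), spin(left)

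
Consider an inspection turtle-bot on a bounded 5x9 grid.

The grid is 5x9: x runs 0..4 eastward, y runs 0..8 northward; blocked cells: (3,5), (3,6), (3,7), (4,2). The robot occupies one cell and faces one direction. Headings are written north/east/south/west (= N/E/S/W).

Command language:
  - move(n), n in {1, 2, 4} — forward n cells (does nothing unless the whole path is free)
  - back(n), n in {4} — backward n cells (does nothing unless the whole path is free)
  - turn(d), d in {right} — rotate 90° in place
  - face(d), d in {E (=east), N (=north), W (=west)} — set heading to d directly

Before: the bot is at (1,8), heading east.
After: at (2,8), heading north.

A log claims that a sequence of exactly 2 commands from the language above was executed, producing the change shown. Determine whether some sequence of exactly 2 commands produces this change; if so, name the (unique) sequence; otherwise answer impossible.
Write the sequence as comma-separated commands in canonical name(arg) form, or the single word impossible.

move(1), face(N)

key: cell and facing (now N) both changed — the 2 commands mix motion and turning
t0: at (1,8), heading east
step 1 (move(1)): at (2,8), heading east
step 2 (face(N)): at (2,8), heading north
no rival 2-sequence matches.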